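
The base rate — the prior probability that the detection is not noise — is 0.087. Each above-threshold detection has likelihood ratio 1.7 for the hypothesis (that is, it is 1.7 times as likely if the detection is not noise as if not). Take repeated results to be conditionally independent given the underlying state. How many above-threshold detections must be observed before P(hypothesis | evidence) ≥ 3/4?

Prior odds: 0.087 ÷ 0.913 = 87/913.
Likelihood ratio per above-threshold detection = 1.7.
Target posterior odds = 0.75/0.25 = 3.
Require 1.7ⁿ ≥ 3 ÷ (87/913) = 913/29.
1.7⁶ = 24137569/1000000 falls short of 913/29 but 1.7⁷ = 410338673/10000000 reaches it, so n = 7.

7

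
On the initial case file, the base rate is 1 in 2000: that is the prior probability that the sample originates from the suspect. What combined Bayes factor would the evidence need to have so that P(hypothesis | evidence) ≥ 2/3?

3998

Prior odds = 0.0005/0.9995 = 1/1999.
Target odds = (2/3)/(1/3) = 2.
Required Bayes factor = 2 ÷ (1/1999) = 3998.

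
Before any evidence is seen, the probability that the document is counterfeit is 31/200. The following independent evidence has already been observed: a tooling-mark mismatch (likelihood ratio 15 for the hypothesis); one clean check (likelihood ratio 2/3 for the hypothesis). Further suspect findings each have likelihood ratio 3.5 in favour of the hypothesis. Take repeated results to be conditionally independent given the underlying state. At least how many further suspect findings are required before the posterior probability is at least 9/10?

2

Prior odds = 0.155/0.845 = 31/169.
Combined Bayes factor of the evidence already in hand = 15 × (2/3) = 10.
Odds after that evidence = (31/169) × 10 = 310/169.
Target odds = 0.9/0.1 = 9.
Need 3.5ⁿ ≥ 9 ÷ (310/169) = 1521/310.
3.5¹ = 3.5 falls short of 1521/310 but 3.5² = 12.25 reaches it, so n = 2.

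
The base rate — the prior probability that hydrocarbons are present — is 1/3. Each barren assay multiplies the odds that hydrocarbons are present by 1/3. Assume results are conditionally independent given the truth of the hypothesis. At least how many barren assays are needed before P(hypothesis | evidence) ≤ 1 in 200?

5

Prior odds = (1/3)/(2/3) = 0.5.
Likelihood ratio per barren assay = 1/3.
Target odds: 0.005 ÷ 0.995 = 1/199.
Require (1/3)ⁿ ≤ 1/199 ÷ 0.5 = 2/199.
(1/3)⁴ = 1/81 is still above 2/199 but (1/3)⁵ = 1/243 is at or below it, so n = 5.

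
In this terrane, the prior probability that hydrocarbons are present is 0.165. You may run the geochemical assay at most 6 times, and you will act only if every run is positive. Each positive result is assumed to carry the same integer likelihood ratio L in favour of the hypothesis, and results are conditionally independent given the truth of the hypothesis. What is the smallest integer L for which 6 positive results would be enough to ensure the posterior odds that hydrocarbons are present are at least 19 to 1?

Prior odds = 0.165/0.835 = 33/167.
Target odds = 19.
Need L⁶ ≥ 19 ÷ (33/167) = 3173/33.
2⁶ = 64 < 3173/33 ≤ 729 = 3⁶, so L = 3.

3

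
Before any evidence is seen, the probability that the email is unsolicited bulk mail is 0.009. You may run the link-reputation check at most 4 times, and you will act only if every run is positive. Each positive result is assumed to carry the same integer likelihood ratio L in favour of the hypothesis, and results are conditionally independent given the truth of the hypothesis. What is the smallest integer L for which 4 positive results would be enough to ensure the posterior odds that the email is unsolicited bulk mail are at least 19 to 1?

7

Prior odds = 0.009/0.991 = 9/991.
Target odds = 19.
Need L⁴ ≥ 19 ÷ (9/991) = 18829/9.
6⁴ = 1296 < 18829/9 ≤ 2401 = 7⁴, so L = 7.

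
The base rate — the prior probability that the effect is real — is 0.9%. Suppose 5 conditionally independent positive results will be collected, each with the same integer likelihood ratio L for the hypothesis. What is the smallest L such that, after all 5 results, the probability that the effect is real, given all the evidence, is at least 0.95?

Prior odds = 0.009/0.991 = 9/991.
Target odds = 0.95/0.05 = 19.
Need L⁵ ≥ 19 ÷ (9/991) = 18829/9.
4⁵ = 1024 < 18829/9 ≤ 3125 = 5⁵, so L = 5.

5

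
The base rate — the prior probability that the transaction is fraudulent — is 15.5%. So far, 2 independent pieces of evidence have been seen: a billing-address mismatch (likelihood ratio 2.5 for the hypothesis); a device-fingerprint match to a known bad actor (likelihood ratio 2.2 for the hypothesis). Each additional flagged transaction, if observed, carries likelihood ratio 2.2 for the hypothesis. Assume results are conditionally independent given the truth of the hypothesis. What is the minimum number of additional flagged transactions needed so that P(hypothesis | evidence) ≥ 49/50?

5

Prior odds = 0.155/0.845 = 31/169.
Combined Bayes factor of the evidence already in hand = 2.5 × 2.2 = 5.5.
Odds after that evidence = (31/169) × 5.5 = 341/338.
Target odds = 0.98/0.02 = 49.
Need 2.2ⁿ ≥ 49 ÷ (341/338) = 16562/341.
2.2⁴ = 23.4256 falls short of 16562/341 but 2.2⁵ = 51.53632 reaches it, so n = 5.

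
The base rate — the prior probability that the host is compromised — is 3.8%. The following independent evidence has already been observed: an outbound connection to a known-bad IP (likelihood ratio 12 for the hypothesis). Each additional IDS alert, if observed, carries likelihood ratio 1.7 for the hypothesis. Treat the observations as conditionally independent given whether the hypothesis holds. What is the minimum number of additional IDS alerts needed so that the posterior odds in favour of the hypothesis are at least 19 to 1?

Prior odds = 0.038/0.962 = 19/481.
Bayes factor of the evidence already in hand = 12.
Odds after that evidence = (19/481) × 12 = 228/481.
Target odds = 19.
Need 1.7ⁿ ≥ 19 ÷ (228/481) = 481/12.
1.7⁶ = 24137569/1000000 falls short of 481/12 but 1.7⁷ = 410338673/10000000 reaches it, so n = 7.

7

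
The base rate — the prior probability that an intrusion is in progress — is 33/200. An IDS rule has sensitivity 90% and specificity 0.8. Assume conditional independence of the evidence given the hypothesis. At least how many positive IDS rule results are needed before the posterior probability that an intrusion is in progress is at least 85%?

Prior odds = 0.165/0.835 = 33/167.
False-positive rate = 1 − 0.8 = 0.2; likelihood ratio of a positive = 0.9/0.2 = 4.5.
Target odds: 0.85 ÷ 0.15 = 17/3.
Need (33/167) × 4.5ⁿ ≥ 17/3, i.e. 4.5ⁿ ≥ 2839/99.
4.5² = 20.25 falls short of 2839/99 but 4.5³ = 91.125 reaches it, so n = 3.

3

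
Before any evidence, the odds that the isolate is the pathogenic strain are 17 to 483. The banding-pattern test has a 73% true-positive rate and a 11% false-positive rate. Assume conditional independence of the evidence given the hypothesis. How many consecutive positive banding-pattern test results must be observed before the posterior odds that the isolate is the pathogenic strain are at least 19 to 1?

4

Prior odds = 17/483.
Likelihood ratio of a positive result = 0.73/0.11 = 73/11.
Target odds = 19.
Need (17/483) × (73/11)ⁿ ≥ 19, i.e. (73/11)ⁿ ≥ 9177/17.
(73/11)³ = 389017/1331 falls short of 9177/17 but (73/11)⁴ = 28398241/14641 reaches it, so n = 4.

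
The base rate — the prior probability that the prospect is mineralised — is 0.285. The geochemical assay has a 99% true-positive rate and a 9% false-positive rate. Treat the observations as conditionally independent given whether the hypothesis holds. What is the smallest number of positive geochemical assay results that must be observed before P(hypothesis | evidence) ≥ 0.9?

Prior odds = 0.285/0.715 = 57/143.
Likelihood ratio of a positive result = 0.99/0.09 = 11.
Target posterior odds = 0.9/0.1 = 9.
Require 11ⁿ ≥ 9 ÷ (57/143) = 429/19.
11¹ = 11 falls short of 429/19 but 11² = 121 reaches it, so n = 2.

2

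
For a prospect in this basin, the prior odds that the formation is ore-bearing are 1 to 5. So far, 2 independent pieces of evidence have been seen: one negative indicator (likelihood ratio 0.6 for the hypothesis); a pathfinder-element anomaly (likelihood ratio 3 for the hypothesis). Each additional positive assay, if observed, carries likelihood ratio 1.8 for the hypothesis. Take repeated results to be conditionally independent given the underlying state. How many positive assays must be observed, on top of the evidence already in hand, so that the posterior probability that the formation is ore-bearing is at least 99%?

Prior odds = 0.2.
Combined Bayes factor of the evidence already in hand = 0.6 × 3 = 1.8.
Odds after that evidence = 0.2 × 1.8 = 0.36.
Target odds = 0.99/0.01 = 99.
Need 1.8ⁿ ≥ 99 ÷ 0.36 = 275.
1.8⁹ = 387420489/1953125 falls short of 275 but 1.8¹⁰ ≈357.047 reaches it, so n = 10.

10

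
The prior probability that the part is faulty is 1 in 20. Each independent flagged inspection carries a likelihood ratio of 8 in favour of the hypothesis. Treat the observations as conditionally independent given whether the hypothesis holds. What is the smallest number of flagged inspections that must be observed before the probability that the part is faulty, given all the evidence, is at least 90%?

3

Prior odds = 0.05/0.95 = 1/19.
Likelihood ratio per flagged inspection = 8.
Target odds: 0.9 ÷ 0.1 = 9.
Require 8ⁿ ≥ 9 ÷ (1/19) = 171.
8² = 64 falls short of 171 but 8³ = 512 reaches it, so n = 3.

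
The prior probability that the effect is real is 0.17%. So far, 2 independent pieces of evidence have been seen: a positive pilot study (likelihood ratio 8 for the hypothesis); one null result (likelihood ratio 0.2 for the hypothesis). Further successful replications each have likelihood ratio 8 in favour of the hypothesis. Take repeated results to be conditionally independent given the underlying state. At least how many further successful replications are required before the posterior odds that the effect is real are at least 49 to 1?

5

Prior odds = 0.0017/0.9983 = 17/9983.
Combined Bayes factor of the evidence already in hand = 8 × 0.2 = 1.6.
Odds after that evidence = (17/9983) × 1.6 = 136/49915.
Target odds = 49.
Need 8ⁿ ≥ 49 ÷ (136/49915) = 2445835/136.
8⁴ = 4096 falls short of 2445835/136 but 8⁵ = 32768 reaches it, so n = 5.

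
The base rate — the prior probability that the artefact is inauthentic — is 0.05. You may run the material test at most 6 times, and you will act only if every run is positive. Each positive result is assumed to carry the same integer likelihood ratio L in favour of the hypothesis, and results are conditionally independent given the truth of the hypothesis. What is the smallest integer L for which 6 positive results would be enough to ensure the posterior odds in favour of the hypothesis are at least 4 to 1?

3

Prior odds = 0.05/0.95 = 1/19.
Target odds = 4.
Need L⁶ ≥ 4 ÷ (1/19) = 76.
2⁶ = 64 < 76 ≤ 729 = 3⁶, so L = 3.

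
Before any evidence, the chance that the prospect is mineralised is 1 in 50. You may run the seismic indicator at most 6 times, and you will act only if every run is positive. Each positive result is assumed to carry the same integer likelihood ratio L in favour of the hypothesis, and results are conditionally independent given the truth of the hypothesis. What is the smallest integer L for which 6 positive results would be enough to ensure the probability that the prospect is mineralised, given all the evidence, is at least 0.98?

Prior odds = 0.02/0.98 = 1/49.
Target odds = 0.98/0.02 = 49.
Need L⁶ ≥ 49 ÷ (1/49) = 2401.
3⁶ = 729 < 2401 ≤ 4096 = 4⁶, so L = 4.

4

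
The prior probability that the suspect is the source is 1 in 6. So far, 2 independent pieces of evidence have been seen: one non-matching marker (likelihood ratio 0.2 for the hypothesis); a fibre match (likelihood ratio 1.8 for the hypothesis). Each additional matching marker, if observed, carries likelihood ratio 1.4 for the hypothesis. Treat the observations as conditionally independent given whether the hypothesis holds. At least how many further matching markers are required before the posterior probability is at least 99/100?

22

Prior odds = (1/6)/(5/6) = 0.2.
Combined Bayes factor of the evidence already in hand = 0.2 × 1.8 = 0.36.
Odds after that evidence = 0.2 × 0.36 = 0.072.
Target odds = 0.99/0.01 = 99.
Need 1.4ⁿ ≥ 99 ÷ 0.072 = 1375.
1.4²¹ ≈1171.36 falls short of 1375 but 1.4²² ≈1639.9 reaches it, so n = 22.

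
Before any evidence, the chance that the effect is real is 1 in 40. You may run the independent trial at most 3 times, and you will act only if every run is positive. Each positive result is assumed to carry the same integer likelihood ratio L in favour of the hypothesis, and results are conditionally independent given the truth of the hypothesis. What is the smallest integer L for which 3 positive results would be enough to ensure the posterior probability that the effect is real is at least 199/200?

Prior odds = 0.025/0.975 = 1/39.
Target odds = 0.995/0.005 = 199.
Need L³ ≥ 199 ÷ (1/39) = 7761.
19³ = 6859 < 7761 ≤ 8000 = 20³, so L = 20.

20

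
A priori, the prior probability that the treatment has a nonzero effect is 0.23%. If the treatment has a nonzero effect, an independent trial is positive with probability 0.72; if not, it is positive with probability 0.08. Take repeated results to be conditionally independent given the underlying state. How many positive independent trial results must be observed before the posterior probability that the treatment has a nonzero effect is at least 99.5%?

6

Prior odds: 0.0023 ÷ 0.9977 = 23/9977.
Likelihood ratio of a positive = 0.72/0.08 = 9.
Target odds: 0.995 ÷ 0.005 = 199.
Need (23/9977) × 9ⁿ ≥ 199, i.e. 9ⁿ ≥ 1985423/23.
9⁵ = 59049 falls short of 1985423/23 but 9⁶ = 531441 reaches it, so n = 6.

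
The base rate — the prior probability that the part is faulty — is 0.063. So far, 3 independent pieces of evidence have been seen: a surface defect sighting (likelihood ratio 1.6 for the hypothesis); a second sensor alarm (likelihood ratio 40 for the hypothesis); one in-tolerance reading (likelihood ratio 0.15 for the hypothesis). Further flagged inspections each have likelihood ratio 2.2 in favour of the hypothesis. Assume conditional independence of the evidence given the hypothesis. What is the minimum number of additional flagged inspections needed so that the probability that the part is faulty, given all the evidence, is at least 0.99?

7

Prior odds = 0.063/0.937 = 63/937.
Combined Bayes factor of the evidence already in hand = 1.6 × 40 × 0.15 = 9.6.
Odds after that evidence = (63/937) × 9.6 = 3024/4685.
Target odds = 0.99/0.01 = 99.
Need 2.2ⁿ ≥ 99 ÷ (3024/4685) = 51535/336.
2.2⁶ = 1771561/15625 falls short of 51535/336 but 2.2⁷ = 19487171/78125 reaches it, so n = 7.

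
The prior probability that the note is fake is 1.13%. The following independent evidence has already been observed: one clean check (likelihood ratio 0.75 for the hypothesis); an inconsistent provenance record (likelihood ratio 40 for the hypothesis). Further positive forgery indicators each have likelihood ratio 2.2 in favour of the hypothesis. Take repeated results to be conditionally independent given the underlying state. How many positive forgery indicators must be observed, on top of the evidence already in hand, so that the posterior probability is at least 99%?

Prior odds = 0.0113/0.9887 = 113/9887.
Combined Bayes factor of the evidence already in hand = 0.75 × 40 = 30.
Odds after that evidence = (113/9887) × 30 = 3390/9887.
Target odds = 0.99/0.01 = 99.
Need 2.2ⁿ ≥ 99 ÷ (3390/9887) = 326271/1130.
2.2⁷ = 19487171/78125 falls short of 326271/1130 but 2.2⁸ = 214358881/390625 reaches it, so n = 8.

8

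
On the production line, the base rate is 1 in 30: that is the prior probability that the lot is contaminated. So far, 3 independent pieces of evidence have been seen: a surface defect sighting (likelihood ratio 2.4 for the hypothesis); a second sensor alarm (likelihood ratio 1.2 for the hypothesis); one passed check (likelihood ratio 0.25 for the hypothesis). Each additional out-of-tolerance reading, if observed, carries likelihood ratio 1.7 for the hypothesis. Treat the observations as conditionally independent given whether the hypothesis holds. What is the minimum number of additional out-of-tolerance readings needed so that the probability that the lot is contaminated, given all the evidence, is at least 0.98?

Prior odds = (1/30)/(29/30) = 1/29.
Combined Bayes factor of the evidence already in hand = 2.4 × 1.2 × 0.25 = 0.72.
Odds after that evidence = (1/29) × 0.72 = 18/725.
Target odds = 0.98/0.02 = 49.
Need 1.7ⁿ ≥ 49 ÷ (18/725) = 35525/18.
1.7¹⁴ ≈1683.78 falls short of 35525/18 but 1.7¹⁵ ≈2862.42 reaches it, so n = 15.

15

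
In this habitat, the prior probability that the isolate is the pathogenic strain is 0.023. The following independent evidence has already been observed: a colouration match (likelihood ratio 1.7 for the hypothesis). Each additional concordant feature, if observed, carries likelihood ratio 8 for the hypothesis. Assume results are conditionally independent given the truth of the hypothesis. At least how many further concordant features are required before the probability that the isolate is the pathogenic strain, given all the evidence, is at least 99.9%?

5

Prior odds = 0.023/0.977 = 23/977.
Bayes factor of the evidence already in hand = 1.7.
Odds after that evidence = (23/977) × 1.7 = 391/9770.
Target odds = 0.999/0.001 = 999.
Need 8ⁿ ≥ 999 ÷ (391/9770) = 9760230/391.
8⁴ = 4096 falls short of 9760230/391 but 8⁵ = 32768 reaches it, so n = 5.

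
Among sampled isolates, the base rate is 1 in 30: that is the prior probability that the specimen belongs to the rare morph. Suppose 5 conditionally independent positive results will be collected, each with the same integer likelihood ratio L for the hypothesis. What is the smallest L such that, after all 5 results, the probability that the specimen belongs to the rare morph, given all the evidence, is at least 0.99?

Prior odds = (1/30)/(29/30) = 1/29.
Target odds = 0.99/0.01 = 99.
Need L⁵ ≥ 99 ÷ (1/29) = 2871.
4⁵ = 1024 < 2871 ≤ 3125 = 5⁵, so L = 5.

5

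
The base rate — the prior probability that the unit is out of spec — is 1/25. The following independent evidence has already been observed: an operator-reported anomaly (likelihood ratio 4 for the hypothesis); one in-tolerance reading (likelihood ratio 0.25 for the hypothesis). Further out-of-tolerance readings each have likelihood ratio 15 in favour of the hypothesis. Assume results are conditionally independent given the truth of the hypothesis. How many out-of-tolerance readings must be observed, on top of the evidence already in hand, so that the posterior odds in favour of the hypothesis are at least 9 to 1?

Prior odds = 0.04/0.96 = 1/24.
Combined Bayes factor of the evidence already in hand = 4 × 0.25 = 1.
Odds after that evidence = (1/24) × 1 = 1/24.
Target odds = 9.
Need 15ⁿ ≥ 9 ÷ (1/24) = 216.
15¹ = 15 falls short of 216 but 15² = 225 reaches it, so n = 2.

2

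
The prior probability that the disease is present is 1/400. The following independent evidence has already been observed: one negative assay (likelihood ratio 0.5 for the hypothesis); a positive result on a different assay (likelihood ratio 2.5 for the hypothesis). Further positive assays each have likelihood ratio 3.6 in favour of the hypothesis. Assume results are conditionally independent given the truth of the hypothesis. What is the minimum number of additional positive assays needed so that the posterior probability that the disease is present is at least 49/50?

8

Prior odds = 0.0025/0.9975 = 1/399.
Combined Bayes factor of the evidence already in hand = 0.5 × 2.5 = 1.25.
Odds after that evidence = (1/399) × 1.25 = 5/1596.
Target odds = 0.98/0.02 = 49.
Need 3.6ⁿ ≥ 49 ÷ (5/1596) = 15640.8.
3.6⁷ = 612220032/78125 falls short of 15640.8 but 3.6⁸ ≈28211.1 reaches it, so n = 8.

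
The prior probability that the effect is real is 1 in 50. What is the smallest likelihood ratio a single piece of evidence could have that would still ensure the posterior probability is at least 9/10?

Prior odds = 0.02/0.98 = 1/49.
Target odds = 0.9/0.1 = 9.
Required Bayes factor = 9 ÷ (1/49) = 441.

441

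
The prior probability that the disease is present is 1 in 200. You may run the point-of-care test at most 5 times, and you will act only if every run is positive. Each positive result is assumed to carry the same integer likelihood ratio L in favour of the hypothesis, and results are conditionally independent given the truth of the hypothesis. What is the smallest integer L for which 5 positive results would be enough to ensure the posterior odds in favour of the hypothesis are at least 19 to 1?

Prior odds = 0.005/0.995 = 1/199.
Target odds = 19.
Need L⁵ ≥ 19 ÷ (1/199) = 3781.
5⁵ = 3125 < 3781 ≤ 7776 = 6⁵, so L = 6.

6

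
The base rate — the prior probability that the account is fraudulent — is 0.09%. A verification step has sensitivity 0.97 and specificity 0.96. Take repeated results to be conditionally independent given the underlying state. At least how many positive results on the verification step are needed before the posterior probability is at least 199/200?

Prior odds: 0.0009 ÷ 0.9991 = 9/9991.
False-positive rate = 1 − 0.96 = 0.04; likelihood ratio of a positive = 0.97/0.04 = 24.25.
Target posterior odds = 0.995/0.005 = 199.
Require 24.25ⁿ ≥ 199 ÷ (9/9991) = 1988209/9.
24.25³ = 912673/64 falls short of 1988209/9 but 24.25⁴ = 88529281/256 reaches it, so n = 4.

4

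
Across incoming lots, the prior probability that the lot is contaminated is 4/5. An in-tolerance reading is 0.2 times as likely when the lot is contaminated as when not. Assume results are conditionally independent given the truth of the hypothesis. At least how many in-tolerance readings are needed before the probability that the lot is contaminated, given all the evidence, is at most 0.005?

5

Prior odds = 0.8/0.2 = 4.
Likelihood ratio per in-tolerance reading = 0.2.
Target odds: 0.005 ÷ 0.995 = 1/199.
Need 4 × 0.2ⁿ ≤ 1/199, i.e. 0.2ⁿ ≤ 1/796.
0.2⁴ = 0.0016 is still above 1/796 but 0.2⁵ = 0.00032 is at or below it, so n = 5.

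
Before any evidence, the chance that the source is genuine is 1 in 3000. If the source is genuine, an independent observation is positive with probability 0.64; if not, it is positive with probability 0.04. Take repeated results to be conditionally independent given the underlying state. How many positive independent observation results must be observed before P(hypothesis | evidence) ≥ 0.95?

4

Prior odds = (1/3000)/(2999/3000) = 1/2999.
Likelihood ratio of a positive = 0.64/0.04 = 16.
Target posterior odds = 0.95/0.05 = 19.
Require 16ⁿ ≥ 19 ÷ (1/2999) = 56981.
16³ = 4096 falls short of 56981 but 16⁴ = 65536 reaches it, so n = 4.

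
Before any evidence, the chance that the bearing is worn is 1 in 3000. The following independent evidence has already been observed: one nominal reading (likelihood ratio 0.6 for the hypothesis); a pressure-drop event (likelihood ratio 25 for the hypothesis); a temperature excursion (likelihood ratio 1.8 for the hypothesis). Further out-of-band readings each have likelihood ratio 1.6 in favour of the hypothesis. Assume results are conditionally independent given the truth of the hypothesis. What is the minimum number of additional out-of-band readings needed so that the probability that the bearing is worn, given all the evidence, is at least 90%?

15

Prior odds = (1/3000)/(2999/3000) = 1/2999.
Combined Bayes factor of the evidence already in hand = 0.6 × 25 × 1.8 = 27.
Odds after that evidence = (1/2999) × 27 = 27/2999.
Target odds = 0.9/0.1 = 9.
Need 1.6ⁿ ≥ 9 ÷ (27/2999) = 2999/3.
1.6¹⁴ ≈720.576 falls short of 2999/3 but 1.6¹⁵ ≈1152.92 reaches it, so n = 15.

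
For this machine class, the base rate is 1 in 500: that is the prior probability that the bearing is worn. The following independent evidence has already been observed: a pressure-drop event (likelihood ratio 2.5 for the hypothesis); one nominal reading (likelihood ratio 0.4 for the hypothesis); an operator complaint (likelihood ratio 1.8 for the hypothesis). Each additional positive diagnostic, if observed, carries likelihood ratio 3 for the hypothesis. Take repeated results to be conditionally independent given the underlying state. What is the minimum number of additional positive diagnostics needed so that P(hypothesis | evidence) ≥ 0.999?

12

Prior odds = 0.002/0.998 = 1/499.
Combined Bayes factor of the evidence already in hand = 2.5 × 0.4 × 1.8 = 1.8.
Odds after that evidence = (1/499) × 1.8 = 9/2495.
Target odds = 0.999/0.001 = 999.
Need 3ⁿ ≥ 999 ÷ (9/2495) = 276945.
3¹¹ = 177147 falls short of 276945 but 3¹² = 531441 reaches it, so n = 12.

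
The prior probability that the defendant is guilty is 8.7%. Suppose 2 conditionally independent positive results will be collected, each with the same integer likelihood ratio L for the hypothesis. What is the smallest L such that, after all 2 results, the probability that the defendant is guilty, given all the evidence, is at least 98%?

23

Prior odds = 0.087/0.913 = 87/913.
Target odds = 0.98/0.02 = 49.
Need L² ≥ 49 ÷ (87/913) = 44737/87.
22² = 484 < 44737/87 ≤ 529 = 23², so L = 23.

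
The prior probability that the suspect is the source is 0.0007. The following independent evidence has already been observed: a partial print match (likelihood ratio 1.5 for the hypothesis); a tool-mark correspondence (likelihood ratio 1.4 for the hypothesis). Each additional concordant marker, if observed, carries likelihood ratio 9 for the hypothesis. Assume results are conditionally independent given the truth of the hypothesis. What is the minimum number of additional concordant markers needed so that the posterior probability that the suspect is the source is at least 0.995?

6

Prior odds = 0.0007/0.9993 = 7/9993.
Combined Bayes factor of the evidence already in hand = 1.5 × 1.4 = 2.1.
Odds after that evidence = (7/9993) × 2.1 = 49/33310.
Target odds = 0.995/0.005 = 199.
Need 9ⁿ ≥ 199 ÷ (49/33310) = 6628690/49.
9⁵ = 59049 falls short of 6628690/49 but 9⁶ = 531441 reaches it, so n = 6.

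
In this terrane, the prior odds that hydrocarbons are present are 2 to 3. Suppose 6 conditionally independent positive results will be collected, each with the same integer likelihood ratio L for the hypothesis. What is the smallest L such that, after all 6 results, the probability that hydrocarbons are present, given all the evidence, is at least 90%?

2

Prior odds = 2/3.
Target odds = 0.9/0.1 = 9.
Need L⁶ ≥ 9 ÷ (2/3) = 13.5.
1⁶ = 1 < 13.5 ≤ 64 = 2⁶, so L = 2.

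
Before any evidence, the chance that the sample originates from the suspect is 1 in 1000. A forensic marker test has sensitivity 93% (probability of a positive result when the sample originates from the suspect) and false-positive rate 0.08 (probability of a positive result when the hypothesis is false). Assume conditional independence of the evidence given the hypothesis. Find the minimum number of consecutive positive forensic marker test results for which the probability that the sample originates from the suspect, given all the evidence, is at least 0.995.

5

Prior odds: 0.001 ÷ 0.999 = 1/999.
Likelihood ratio of a positive result = 0.93/0.08 = 11.625.
Target posterior odds = 0.995/0.005 = 199.
Need (1/999) × 11.625ⁿ ≥ 199, i.e. 11.625ⁿ ≥ 198801.
11.625⁴ = 74805201/4096 falls short of 198801 but 11.625⁵ ≈212307 reaches it, so n = 5.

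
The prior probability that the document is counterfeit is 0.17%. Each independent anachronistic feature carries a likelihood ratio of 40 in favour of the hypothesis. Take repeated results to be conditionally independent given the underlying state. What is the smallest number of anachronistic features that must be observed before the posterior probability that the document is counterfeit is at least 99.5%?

Prior odds: 0.0017 ÷ 0.9983 = 17/9983.
Likelihood ratio per anachronistic feature = 40.
Target posterior odds = 0.995/0.005 = 199.
Need (17/9983) × 40ⁿ ≥ 199, i.e. 40ⁿ ≥ 1986617/17.
40³ = 64000 falls short of 1986617/17 but 40⁴ = 2560000 reaches it, so n = 4.

4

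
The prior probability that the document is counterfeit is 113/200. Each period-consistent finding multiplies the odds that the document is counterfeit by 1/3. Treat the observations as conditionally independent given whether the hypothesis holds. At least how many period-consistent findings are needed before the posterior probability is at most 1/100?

Prior odds: 0.565 ÷ 0.435 = 113/87.
Likelihood ratio per period-consistent finding = 1/3.
Target posterior odds = 0.01/0.99 = 1/99.
Require (1/3)ⁿ ≤ 1/99 ÷ (113/87) = 29/3729.
(1/3)⁴ = 1/81 is still above 29/3729 but (1/3)⁵ = 1/243 is at or below it, so n = 5.

5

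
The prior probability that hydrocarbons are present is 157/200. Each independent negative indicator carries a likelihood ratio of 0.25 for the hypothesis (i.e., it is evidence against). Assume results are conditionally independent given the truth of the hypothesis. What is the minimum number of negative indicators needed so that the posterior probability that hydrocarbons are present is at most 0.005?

5

Prior odds: 0.785 ÷ 0.215 = 157/43.
Likelihood ratio per negative indicator = 0.25.
Target posterior odds = 0.005/0.995 = 1/199.
Require 0.25ⁿ ≤ 1/199 ÷ (157/43) = 43/31243.
0.25⁴ = 0.00390625 is still above 43/31243 but 0.25⁵ = 1/1024 is at or below it, so n = 5.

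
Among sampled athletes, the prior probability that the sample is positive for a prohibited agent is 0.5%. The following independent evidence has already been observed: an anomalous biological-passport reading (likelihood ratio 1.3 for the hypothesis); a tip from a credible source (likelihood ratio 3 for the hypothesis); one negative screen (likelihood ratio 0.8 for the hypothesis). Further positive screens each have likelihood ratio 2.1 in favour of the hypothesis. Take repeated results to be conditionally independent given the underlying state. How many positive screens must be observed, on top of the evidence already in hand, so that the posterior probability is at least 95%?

10

Prior odds = 0.005/0.995 = 1/199.
Combined Bayes factor of the evidence already in hand = 1.3 × 3 × 0.8 = 3.12.
Odds after that evidence = (1/199) × 3.12 = 78/4975.
Target odds = 0.95/0.05 = 19.
Need 2.1ⁿ ≥ 19 ÷ (78/4975) = 94525/78.
2.1⁹ ≈794.28 falls short of 94525/78 but 2.1¹⁰ ≈1667.99 reaches it, so n = 10.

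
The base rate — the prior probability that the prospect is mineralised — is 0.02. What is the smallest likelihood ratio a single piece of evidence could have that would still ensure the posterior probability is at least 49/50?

2401

Prior odds = 0.02/0.98 = 1/49.
Target odds = 0.98/0.02 = 49.
Required Bayes factor = 49 ÷ (1/49) = 2401.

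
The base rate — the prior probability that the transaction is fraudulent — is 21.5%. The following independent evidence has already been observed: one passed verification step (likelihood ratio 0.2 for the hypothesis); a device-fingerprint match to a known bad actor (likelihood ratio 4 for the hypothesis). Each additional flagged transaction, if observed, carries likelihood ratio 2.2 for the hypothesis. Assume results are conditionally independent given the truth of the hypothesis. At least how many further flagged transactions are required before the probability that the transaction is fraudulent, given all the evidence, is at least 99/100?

8

Prior odds = 0.215/0.785 = 43/157.
Combined Bayes factor of the evidence already in hand = 0.2 × 4 = 0.8.
Odds after that evidence = (43/157) × 0.8 = 172/785.
Target odds = 0.99/0.01 = 99.
Need 2.2ⁿ ≥ 99 ÷ (172/785) = 77715/172.
2.2⁷ = 19487171/78125 falls short of 77715/172 but 2.2⁸ = 214358881/390625 reaches it, so n = 8.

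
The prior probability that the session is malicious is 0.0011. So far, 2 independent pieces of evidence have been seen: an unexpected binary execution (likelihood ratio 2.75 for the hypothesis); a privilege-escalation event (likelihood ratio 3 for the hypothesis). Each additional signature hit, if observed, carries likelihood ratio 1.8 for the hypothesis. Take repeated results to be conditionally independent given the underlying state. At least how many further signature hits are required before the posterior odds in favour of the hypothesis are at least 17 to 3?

11

Prior odds = 0.0011/0.9989 = 11/9989.
Combined Bayes factor of the evidence already in hand = 2.75 × 3 = 8.25.
Odds after that evidence = (11/9989) × 8.25 = 363/39956.
Target odds = 17/3.
Need 1.8ⁿ ≥ 17/3 ÷ (363/39956) = 679252/1089.
1.8¹⁰ ≈357.047 falls short of 679252/1089 but 1.8¹¹ ≈642.684 reaches it, so n = 11.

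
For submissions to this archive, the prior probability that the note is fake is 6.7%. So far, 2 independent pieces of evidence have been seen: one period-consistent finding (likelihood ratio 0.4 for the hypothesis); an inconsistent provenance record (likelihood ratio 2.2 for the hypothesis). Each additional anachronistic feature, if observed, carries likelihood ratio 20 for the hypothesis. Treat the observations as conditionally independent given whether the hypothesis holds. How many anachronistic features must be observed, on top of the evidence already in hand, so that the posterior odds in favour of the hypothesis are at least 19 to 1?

2

Prior odds = 0.067/0.933 = 67/933.
Combined Bayes factor of the evidence already in hand = 0.4 × 2.2 = 0.88.
Odds after that evidence = (67/933) × 0.88 = 1474/23325.
Target odds = 19.
Need 20ⁿ ≥ 19 ÷ (1474/23325) = 443175/1474.
20¹ = 20 falls short of 443175/1474 but 20² = 400 reaches it, so n = 2.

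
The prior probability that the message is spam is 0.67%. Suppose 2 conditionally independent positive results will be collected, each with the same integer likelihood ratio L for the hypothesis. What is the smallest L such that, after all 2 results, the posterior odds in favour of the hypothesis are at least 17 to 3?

Prior odds = 0.0067/0.9933 = 67/9933.
Target odds = 17/3.
Need L² ≥ 17/3 ÷ (67/9933) = 56287/67.
28² = 784 < 56287/67 ≤ 841 = 29², so L = 29.

29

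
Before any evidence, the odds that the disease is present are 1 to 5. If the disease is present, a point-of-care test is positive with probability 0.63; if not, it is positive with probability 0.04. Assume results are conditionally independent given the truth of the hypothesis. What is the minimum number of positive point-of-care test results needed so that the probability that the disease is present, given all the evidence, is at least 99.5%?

Prior odds = 0.2.
Likelihood ratio of a positive = 0.63/0.04 = 15.75.
Target odds: 0.995 ÷ 0.005 = 199.
Need 0.2 × 15.75ⁿ ≥ 199, i.e. 15.75ⁿ ≥ 995.
15.75² = 248.0625 falls short of 995 but 15.75³ = 3906.984375 reaches it, so n = 3.

3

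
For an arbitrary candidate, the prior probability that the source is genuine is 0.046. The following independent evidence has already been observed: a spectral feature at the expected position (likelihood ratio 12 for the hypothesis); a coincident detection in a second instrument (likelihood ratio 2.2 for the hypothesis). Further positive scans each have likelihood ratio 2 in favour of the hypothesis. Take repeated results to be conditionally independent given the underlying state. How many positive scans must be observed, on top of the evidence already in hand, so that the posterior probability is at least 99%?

Prior odds = 0.046/0.954 = 23/477.
Combined Bayes factor of the evidence already in hand = 12 × 2.2 = 26.4.
Odds after that evidence = (23/477) × 26.4 = 1012/795.
Target odds = 0.99/0.01 = 99.
Need 2ⁿ ≥ 99 ÷ (1012/795) = 7155/92.
2⁶ = 64 falls short of 7155/92 but 2⁷ = 128 reaches it, so n = 7.

7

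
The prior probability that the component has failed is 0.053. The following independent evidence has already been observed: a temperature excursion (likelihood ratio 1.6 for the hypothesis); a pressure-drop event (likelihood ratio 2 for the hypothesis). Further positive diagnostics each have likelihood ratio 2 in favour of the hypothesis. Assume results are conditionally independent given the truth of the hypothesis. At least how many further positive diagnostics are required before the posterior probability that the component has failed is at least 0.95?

7

Prior odds = 0.053/0.947 = 53/947.
Combined Bayes factor of the evidence already in hand = 1.6 × 2 = 3.2.
Odds after that evidence = (53/947) × 3.2 = 848/4735.
Target odds = 0.95/0.05 = 19.
Need 2ⁿ ≥ 19 ÷ (848/4735) = 89965/848.
2⁶ = 64 falls short of 89965/848 but 2⁷ = 128 reaches it, so n = 7.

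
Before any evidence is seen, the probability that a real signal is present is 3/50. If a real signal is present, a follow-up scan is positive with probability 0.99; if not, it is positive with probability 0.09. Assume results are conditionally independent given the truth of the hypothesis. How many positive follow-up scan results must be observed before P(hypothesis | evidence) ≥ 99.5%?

Prior odds = 0.06/0.94 = 3/47.
Likelihood ratio of a positive = 0.99/0.09 = 11.
Target odds: 0.995 ÷ 0.005 = 199.
Need (3/47) × 11ⁿ ≥ 199, i.e. 11ⁿ ≥ 9353/3.
11³ = 1331 falls short of 9353/3 but 11⁴ = 14641 reaches it, so n = 4.

4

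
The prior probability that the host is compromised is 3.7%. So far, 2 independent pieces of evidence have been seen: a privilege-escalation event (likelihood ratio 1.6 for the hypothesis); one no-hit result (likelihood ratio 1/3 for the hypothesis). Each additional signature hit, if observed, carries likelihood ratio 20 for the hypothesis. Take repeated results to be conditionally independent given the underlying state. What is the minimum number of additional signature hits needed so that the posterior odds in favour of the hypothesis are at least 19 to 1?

Prior odds = 0.037/0.963 = 37/963.
Combined Bayes factor of the evidence already in hand = 1.6 × (1/3) = 8/15.
Odds after that evidence = (37/963) × 8/15 = 296/14445.
Target odds = 19.
Need 20ⁿ ≥ 19 ÷ (296/14445) = 274455/296.
20² = 400 falls short of 274455/296 but 20³ = 8000 reaches it, so n = 3.

3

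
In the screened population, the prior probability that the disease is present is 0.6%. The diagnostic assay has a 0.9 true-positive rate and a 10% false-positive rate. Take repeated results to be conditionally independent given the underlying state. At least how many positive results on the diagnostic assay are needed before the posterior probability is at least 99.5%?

Prior odds = 0.006/0.994 = 3/497.
Likelihood ratio of a positive result = 0.9/0.1 = 9.
Target posterior odds = 0.995/0.005 = 199.
Need (3/497) × 9ⁿ ≥ 199, i.e. 9ⁿ ≥ 98903/3.
9⁴ = 6561 falls short of 98903/3 but 9⁵ = 59049 reaches it, so n = 5.

5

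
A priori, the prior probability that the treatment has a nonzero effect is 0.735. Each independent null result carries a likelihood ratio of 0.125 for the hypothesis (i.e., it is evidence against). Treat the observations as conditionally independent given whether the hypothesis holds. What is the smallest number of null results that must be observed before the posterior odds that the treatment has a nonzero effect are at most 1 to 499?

Prior odds = 0.735/0.265 = 147/53.
Likelihood ratio per null result = 0.125.
Target odds = 1/499.
Require 0.125ⁿ ≤ 1/499 ÷ (147/53) = 53/73353.
0.125³ = 0.001953125 is still above 53/73353 but 0.125⁴ = 1/4096 is at or below it, so n = 4.

4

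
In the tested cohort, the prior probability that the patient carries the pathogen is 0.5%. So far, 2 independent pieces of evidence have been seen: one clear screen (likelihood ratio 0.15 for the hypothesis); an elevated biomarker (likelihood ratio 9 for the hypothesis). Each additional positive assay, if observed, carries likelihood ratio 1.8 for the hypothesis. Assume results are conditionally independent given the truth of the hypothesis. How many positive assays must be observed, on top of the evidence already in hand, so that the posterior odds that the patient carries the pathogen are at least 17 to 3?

12

Prior odds = 0.005/0.995 = 1/199.
Combined Bayes factor of the evidence already in hand = 0.15 × 9 = 1.35.
Odds after that evidence = (1/199) × 1.35 = 27/3980.
Target odds = 17/3.
Need 1.8ⁿ ≥ 17/3 ÷ (27/3980) = 67660/81.
1.8¹¹ ≈642.684 falls short of 67660/81 but 1.8¹² ≈1156.83 reaches it, so n = 12.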